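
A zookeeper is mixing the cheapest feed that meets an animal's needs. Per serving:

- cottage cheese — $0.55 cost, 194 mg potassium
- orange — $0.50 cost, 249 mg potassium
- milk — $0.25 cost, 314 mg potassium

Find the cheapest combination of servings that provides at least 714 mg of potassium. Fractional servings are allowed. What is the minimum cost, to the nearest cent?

$0.57

Cost per mg of potassium: milk $0.0008, orange $0.0020, cottage cheese $0.0028.
With no serving limits, use only milk: 714 mg / 314 mg = 2.274 servings × $0.25 = $0.57.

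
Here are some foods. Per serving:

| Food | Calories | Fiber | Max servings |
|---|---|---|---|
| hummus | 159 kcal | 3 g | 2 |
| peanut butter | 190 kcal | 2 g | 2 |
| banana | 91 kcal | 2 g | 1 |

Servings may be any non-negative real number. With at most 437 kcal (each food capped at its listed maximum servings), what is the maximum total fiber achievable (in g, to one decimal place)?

8.3 g

Fiber per kcal: banana 0.02198, hummus 0.01887, peanut butter 0.01053.
Take 1 serving of banana: uses 91 kcal, +2.0 g fiber (running total 2.0 g).
Take 2 servings of hummus: uses 318 kcal, +6.0 g fiber (running total 8.0 g).
Take 0.1474 servings of peanut butter: uses 28 kcal, +0.3 g fiber (running total 8.3 g).
Filling greedily by fiber-per-kcal is optimal for one linear limit, giving 8.3 g.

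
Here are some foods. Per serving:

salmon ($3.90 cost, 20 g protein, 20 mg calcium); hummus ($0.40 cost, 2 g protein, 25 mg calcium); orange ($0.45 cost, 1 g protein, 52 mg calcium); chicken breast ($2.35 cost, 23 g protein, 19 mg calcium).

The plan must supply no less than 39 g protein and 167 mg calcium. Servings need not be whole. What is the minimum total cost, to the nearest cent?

With two linear requirements the optimum uses one or two foods; enumerate the corners.
salmon only: max(39/20, 167/20) = 8.35 servings → $32.56.
hummus only: max(39/2, 167/25) = 19.5 servings → $7.80.
orange only: max(39/1, 167/52) = 39 servings → $17.55.
chicken breast only: max(39/23, 167/19) = 8.789 servings → $20.66.
salmon + hummus with both tight: 1.393 servings and 5.565 servings → $7.66.
salmon + orange with both tight: 1.825 servings and 2.51 servings → $8.24.
salmon + chicken breast with both targets exact would need a negative amount; discard.
hummus + orange with both targets exact would need a negative amount; discard.
hummus + chicken breast with both tight: 5.773 servings and 1.194 servings → $5.11.
orange + chicken breast with both tight: 2.634 servings and 1.581 servings → $4.90.
So the least-cost plan costs $4.90.

$4.90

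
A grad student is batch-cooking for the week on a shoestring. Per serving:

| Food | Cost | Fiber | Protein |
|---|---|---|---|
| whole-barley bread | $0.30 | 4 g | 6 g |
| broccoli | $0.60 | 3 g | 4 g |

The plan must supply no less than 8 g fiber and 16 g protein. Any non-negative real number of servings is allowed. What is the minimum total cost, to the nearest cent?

$0.80

Minimising a linear cost over {fiber ≥ 8, protein ≥ 16, servings ≥ 0} — the optimum is at a vertex, using one or two foods.
whole-barley bread only: max(8/4, 16/6) = 2.667 servings → $0.80.
broccoli only: max(8/3, 16/4) = 4 servings → $2.40.
whole-barley bread + broccoli: the both-tight solution has a negative serving — not a feasible corner.
Cheapest feasible corner: $0.80.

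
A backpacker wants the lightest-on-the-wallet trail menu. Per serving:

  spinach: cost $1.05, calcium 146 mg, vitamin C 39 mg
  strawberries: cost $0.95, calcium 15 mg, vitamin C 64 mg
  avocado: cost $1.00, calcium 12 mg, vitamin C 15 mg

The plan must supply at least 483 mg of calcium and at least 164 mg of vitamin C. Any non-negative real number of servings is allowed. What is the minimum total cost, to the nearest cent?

$3.96

The cheapest plan sits at a corner of the feasible region — with two constraints it uses at most two foods.
spinach only: max(483/146, 164/39) = 4.205 servings → $4.42.
strawberries only: max(483/15, 164/64) = 32.2 servings → $30.59.
avocado only: max(483/12, 164/15) = 40.25 servings → $40.25.
spinach + strawberries with both tight: 3.248 servings and 0.5831 servings → $3.96.
spinach + avocado with both tight: 3.064 servings and 2.966 servings → $6.18.
strawberries + avocado: intersection lies outside the first quadrant.
The minimum over all feasible corners is $3.96.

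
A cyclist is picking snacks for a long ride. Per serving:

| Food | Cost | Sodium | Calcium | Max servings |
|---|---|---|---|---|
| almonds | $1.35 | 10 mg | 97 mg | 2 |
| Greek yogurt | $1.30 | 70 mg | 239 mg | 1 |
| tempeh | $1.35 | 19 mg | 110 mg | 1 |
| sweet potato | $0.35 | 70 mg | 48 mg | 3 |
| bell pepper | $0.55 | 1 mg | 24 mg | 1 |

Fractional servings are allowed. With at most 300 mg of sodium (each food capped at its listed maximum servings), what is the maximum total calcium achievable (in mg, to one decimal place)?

Calcium per mg sodium: bell pepper 24, almonds 9.7, tempeh 5.789, Greek yogurt 3.414, sweet potato 0.6857.
Take 1 serving of bell pepper: uses 1 mg sodium, +24.0 mg calcium (running total 24.0 mg).
Take 2 servings of almonds: uses 20 mg sodium, +194.0 mg calcium (running total 218.0 mg).
Take 1 serving of tempeh: uses 19 mg sodium, +110.0 mg calcium (running total 328.0 mg).
Take 1 serving of Greek yogurt: uses 70 mg sodium, +239.0 mg calcium (running total 567.0 mg).
Take 2.714 servings of sweet potato: uses 190 mg sodium, +130.3 mg calcium (running total 697.3 mg).
Greedy by best ratio exhausts the sodium allowance optimally: 697.3 mg.

697.3 mg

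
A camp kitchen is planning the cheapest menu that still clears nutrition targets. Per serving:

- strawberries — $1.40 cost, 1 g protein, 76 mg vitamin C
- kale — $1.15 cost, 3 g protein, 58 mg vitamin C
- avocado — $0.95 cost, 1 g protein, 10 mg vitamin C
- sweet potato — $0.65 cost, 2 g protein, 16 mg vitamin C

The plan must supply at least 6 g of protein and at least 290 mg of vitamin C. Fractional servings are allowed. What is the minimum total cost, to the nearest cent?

This is a tiny linear program; its minimum lies at a vertex of the feasible set. List the vertices and price them.
strawberries only: max(6/1, 290/76) = 6 servings → $8.40.
kale only: max(6/3, 290/58) = 5 servings → $5.75.
avocado only: max(6/1, 290/10) = 29 servings → $27.55.
sweet potato only: max(6/2, 290/16) = 18.12 servings → $11.78.
strawberries + kale with both tight: 3.071 servings and 0.9765 servings → $5.42.
strawberries + avocado with both tight: 3.485 servings and 2.515 servings → $7.27.
strawberries + sweet potato with both tight: 3.559 servings and 1.221 servings → $5.78.
kale + avocado: intersection lies outside the first quadrant.
kale + sweet potato: the both-tight solution has a negative serving — not a feasible corner.
avocado + sweet potato: intersection lies outside the first quadrant.
Cheapest feasible corner: $5.42.

$5.42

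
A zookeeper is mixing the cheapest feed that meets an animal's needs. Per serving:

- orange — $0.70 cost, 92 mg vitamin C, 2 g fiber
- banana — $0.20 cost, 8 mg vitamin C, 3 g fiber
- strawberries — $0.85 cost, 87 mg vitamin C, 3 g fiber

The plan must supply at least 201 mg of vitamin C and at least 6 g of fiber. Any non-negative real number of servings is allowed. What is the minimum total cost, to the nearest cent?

$1.61

This is a tiny linear program; its minimum lies at a vertex of the feasible set. List the vertices and price them.
orange only: max(201/92, 6/2) = 3 servings → $2.10.
banana only: max(201/8, 6/3) = 25.12 servings → $5.03.
strawberries only: max(201/87, 6/3) = 2.31 servings → $1.96.
orange + banana with both tight: 2.135 servings and 0.5769 servings → $1.61.
orange + strawberries with both tight: 0.7941 servings and 1.471 servings → $1.81.
banana + strawberries with both targets exact would need a negative amount; discard.
Cheapest feasible corner: $1.61.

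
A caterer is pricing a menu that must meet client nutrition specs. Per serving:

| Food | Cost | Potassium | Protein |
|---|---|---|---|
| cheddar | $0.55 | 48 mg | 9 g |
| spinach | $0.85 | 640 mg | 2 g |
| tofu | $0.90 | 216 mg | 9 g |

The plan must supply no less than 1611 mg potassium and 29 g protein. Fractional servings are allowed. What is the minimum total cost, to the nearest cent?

cheddar only: max(1611/48, 29/9) = 33.56 servings → $18.46.
spinach only: max(1611/640, 29/2) = 14.5 servings → $12.32.
tofu only: max(1611/216, 29/9) = 7.458 servings → $6.71.
cheddar + spinach with both tight: 2.708 servings and 2.314 servings → $3.46.
cheddar + tofu: the both-tight solution has a negative serving — not a feasible corner.
spinach + tofu with both tight: 1.546 servings and 2.879 servings → $3.90.
Cheapest feasible corner: $3.46.

$3.46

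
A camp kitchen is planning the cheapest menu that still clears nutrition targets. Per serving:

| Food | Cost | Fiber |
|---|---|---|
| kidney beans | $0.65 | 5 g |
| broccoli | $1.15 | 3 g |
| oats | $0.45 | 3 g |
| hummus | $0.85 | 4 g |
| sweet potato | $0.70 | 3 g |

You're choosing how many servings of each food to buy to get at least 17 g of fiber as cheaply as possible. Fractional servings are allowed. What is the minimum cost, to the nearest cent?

Cost per g of fiber: kidney beans $0.1300, oats $0.1500, hummus $0.2125, sweet potato $0.2333, broccoli $0.3833.
With no serving limits, use only kidney beans: 17 g / 5 g = 3.4 servings × $0.65 = $2.21.

$2.21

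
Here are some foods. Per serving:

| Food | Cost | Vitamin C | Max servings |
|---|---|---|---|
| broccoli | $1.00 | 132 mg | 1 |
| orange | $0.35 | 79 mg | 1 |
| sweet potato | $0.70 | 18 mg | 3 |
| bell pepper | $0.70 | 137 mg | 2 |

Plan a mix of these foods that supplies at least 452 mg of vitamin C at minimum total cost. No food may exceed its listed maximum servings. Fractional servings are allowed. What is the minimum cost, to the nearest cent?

$2.50

Cost per mg of vitamin C: orange $0.0044, bell pepper $0.0051, broccoli $0.0076, sweet potato $0.0389.
Take 1 serving of orange: +79.0 mg vitamin C for $0.35 (total $0.35, still need 373.0 mg).
Take 2 servings of bell pepper: +274.0 mg vitamin C for $1.40 (total $1.75, still need 99.0 mg).
Take 0.75 servings of broccoli: +99.0 mg vitamin C for $0.75 (total $2.50, still need 0.0 mg).
Filling from the cheapest source first is optimal under one linear minimum: $2.50.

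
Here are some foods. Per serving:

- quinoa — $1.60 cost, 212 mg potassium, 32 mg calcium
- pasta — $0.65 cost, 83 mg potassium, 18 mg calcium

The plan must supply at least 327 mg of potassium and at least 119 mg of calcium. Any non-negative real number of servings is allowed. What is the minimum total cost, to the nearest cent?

$4.30

A basic optimal solution has at most two foods positive. Try each food alone and each pair with both targets met exactly.
quinoa only: max(327/212, 119/32) = 3.719 servings → $5.95.
pasta only: max(327/83, 119/18) = 6.611 servings → $4.30.
quinoa + pasta: intersection lies outside the first quadrant.
The minimum over all feasible corners is $4.30.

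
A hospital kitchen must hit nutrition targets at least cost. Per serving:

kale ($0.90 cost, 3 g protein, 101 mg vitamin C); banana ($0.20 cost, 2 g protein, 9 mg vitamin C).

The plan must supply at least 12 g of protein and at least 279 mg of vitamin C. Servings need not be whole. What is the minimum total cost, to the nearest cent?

An LP optimum is at a vertex; with two nutrient constraints at most two foods are used. Check each candidate.
kale only: max(12/3, 279/101) = 4 servings → $3.60.
banana only: max(12/2, 279/9) = 31 servings → $6.20.
kale + banana with both tight: 2.571 servings and 2.143 servings → $2.74.
Cheapest feasible corner: $2.74.

$2.74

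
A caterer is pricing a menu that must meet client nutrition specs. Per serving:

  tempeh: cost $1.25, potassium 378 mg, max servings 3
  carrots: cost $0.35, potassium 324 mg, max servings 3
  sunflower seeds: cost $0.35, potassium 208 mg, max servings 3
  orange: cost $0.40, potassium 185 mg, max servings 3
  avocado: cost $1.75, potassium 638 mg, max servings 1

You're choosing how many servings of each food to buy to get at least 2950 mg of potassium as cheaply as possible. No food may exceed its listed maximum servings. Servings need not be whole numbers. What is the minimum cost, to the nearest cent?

$5.58

Cost per mg of potassium: carrots $0.0011, sunflower seeds $0.0017, orange $0.0022, avocado $0.0027, tempeh $0.0033.
Take 3 servings of carrots: +972.0 mg potassium for $1.05 (total $1.05, still need 1978.0 mg).
Take 3 servings of sunflower seeds: +624.0 mg potassium for $1.05 (total $2.10, still need 1354.0 mg).
Take 3 servings of orange: +555.0 mg potassium for $1.20 (total $3.30, still need 799.0 mg).
Take 1 serving of avocado: +638.0 mg potassium for $1.75 (total $5.05, still need 161.0 mg).
Take 0.4259 servings of tempeh: +161.0 mg potassium for $0.53 (total $5.58, still need 0.0 mg).
Greedy by cheapest-per-mg is optimal for a single linear constraint, so the minimum cost is $5.58.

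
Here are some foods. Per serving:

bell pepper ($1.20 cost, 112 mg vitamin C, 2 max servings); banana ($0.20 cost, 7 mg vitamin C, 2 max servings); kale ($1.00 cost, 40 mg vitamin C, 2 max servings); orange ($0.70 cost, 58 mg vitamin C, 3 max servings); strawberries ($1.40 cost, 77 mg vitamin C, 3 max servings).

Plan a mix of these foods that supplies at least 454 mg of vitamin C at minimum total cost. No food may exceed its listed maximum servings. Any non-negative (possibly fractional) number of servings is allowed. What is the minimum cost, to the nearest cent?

$5.52

Cost per mg of vitamin C: bell pepper $0.0107, orange $0.0121, strawberries $0.0182, kale $0.0250, banana $0.0286.
Take 2 servings of bell pepper: +224.0 mg vitamin C for $2.40 (total $2.40, still need 230.0 mg).
Take 3 servings of orange: +174.0 mg vitamin C for $2.10 (total $4.50, still need 56.0 mg).
Take 0.7273 servings of strawberries: +56.0 mg vitamin C for $1.02 (total $5.52, still need 0.0 mg).
Greedy by cheapest-per-mg is optimal for a single linear constraint, so the minimum cost is $5.52.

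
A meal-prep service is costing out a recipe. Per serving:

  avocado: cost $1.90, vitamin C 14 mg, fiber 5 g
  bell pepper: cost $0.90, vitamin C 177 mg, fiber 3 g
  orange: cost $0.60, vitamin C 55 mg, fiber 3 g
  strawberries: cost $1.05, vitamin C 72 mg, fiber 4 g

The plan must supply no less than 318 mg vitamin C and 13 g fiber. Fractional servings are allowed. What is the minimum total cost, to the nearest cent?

This is a tiny linear program; its minimum lies at a vertex of the feasible set. List the vertices and price them.
avocado only: max(318/14, 13/5) = 22.71 servings → $43.16.
bell pepper only: max(318/177, 13/3) = 4.333 servings → $3.90.
orange only: max(318/55, 13/3) = 5.782 servings → $3.47.
strawberries only: max(318/72, 13/4) = 4.417 servings → $4.64.
avocado + bell pepper with both tight: 1.598 servings and 1.67 servings → $4.54.
avocado + orange with both targets exact would need a negative amount; discard.
avocado + strawberries: intersection lies outside the first quadrant.
bell pepper + orange with both tight: 0.653 servings and 3.68 servings → $2.80.
bell pepper + strawberries with both tight: 0.6829 servings and 2.738 servings → $3.49.
orange + strawberries: intersection lies outside the first quadrant.
Cheapest feasible corner: $2.80.

$2.80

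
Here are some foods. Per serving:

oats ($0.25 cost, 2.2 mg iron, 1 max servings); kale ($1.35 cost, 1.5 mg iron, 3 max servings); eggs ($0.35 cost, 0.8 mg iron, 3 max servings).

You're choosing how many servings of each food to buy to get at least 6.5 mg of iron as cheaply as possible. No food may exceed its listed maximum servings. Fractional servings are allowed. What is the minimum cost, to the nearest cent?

$3.01

Cost per mg of iron: oats $0.1136, eggs $0.4375, kale $0.9000.
Take 1 serving of oats: +2.2 mg iron for $0.25 (total $0.25, still need 4.3 mg).
Take 3 servings of eggs: +2.4 mg iron for $1.05 (total $1.30, still need 1.9 mg).
Take 1.267 servings of kale: +1.9 mg iron for $1.71 (total $3.01, still need 0.0 mg).
Filling from the cheapest source first is optimal under one linear minimum: $3.01.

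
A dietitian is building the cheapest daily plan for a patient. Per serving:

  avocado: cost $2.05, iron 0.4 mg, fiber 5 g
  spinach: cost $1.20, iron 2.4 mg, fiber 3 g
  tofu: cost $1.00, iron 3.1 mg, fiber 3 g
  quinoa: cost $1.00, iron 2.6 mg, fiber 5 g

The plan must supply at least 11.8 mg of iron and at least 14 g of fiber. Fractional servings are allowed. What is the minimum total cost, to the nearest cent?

$3.97

Minimising a linear cost over {iron ≥ 11.8, fiber ≥ 14, servings ≥ 0} — the optimum is at a vertex, using one or two foods.
avocado only: max(11.8/0.4, 14/5) = 29.5 servings → $60.48.
spinach only: max(11.8/2.4, 14/3) = 4.917 servings → $5.90.
tofu only: max(11.8/3.1, 14/3) = 4.667 servings → $4.67.
quinoa only: max(11.8/2.6, 14/5) = 4.538 servings → $4.54.
avocado + spinach: intersection lies outside the first quadrant.
avocado + tofu with both tight: 0.5594 servings and 3.734 servings → $4.88.
avocado + quinoa with both targets exact would need a negative amount; discard.
spinach + tofu with both tight: 3.81 servings and 0.8571 servings → $5.43.
spinach + quinoa: the both-tight solution has a negative serving — not a feasible corner.
tofu + quinoa with both tight: 2.935 servings and 1.039 servings → $3.97.
So the least-cost plan costs $3.97.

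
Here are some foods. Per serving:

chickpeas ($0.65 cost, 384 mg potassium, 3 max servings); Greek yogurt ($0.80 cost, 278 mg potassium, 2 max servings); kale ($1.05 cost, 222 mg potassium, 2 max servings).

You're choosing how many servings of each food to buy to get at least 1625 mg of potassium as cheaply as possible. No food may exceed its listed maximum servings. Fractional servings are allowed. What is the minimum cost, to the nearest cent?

$3.31

Cost per mg of potassium: chickpeas $0.0017, Greek yogurt $0.0029, kale $0.0047.
Take 3 servings of chickpeas: +1152.0 mg potassium for $1.95 (total $1.95, still need 473.0 mg).
Take 1.701 servings of Greek yogurt: +473.0 mg potassium for $1.36 (total $3.31, still need 0.0 mg).
Filling from the cheapest source first is optimal under one linear minimum: $3.31.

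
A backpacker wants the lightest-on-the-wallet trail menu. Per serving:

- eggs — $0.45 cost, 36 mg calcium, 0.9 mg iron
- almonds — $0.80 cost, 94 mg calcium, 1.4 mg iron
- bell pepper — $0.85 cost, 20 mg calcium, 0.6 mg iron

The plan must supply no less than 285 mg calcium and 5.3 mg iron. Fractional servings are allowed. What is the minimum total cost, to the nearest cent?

$2.84

eggs only: max(285/36, 5.3/0.9) = 7.917 servings → $3.56.
almonds only: max(285/94, 5.3/1.4) = 3.786 servings → $3.03.
bell pepper only: max(285/20, 5.3/0.6) = 14.25 servings → $12.11.
eggs + almonds with both tight: 2.901 servings and 1.921 servings → $2.84.
eggs + bell pepper: intersection lies outside the first quadrant.
almonds + bell pepper with both tight: 2.289 servings and 3.493 servings → $4.80.
So the least-cost plan costs $2.84.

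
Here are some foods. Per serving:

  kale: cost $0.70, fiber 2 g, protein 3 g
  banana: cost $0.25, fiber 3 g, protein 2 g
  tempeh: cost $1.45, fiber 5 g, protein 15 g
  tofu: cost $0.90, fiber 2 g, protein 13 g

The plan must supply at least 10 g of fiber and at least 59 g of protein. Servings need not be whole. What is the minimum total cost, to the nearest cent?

Check every corner: each single food scaled to meet both minima, and each pair solved so both constraints bind.
kale only: max(10/2, 59/3) = 19.67 servings → $13.77.
banana only: max(10/3, 59/2) = 29.5 servings → $7.38.
tempeh only: max(10/5, 59/15) = 3.933 servings → $5.70.
tofu only: max(10/2, 59/13) = 5 servings → $4.50.
kale + banana: intersection lies outside the first quadrant.
kale + tempeh: intersection lies outside the first quadrant.
kale + tofu with both tight: 0.6 servings and 4.4 servings → $4.38.
banana + tempeh: intersection lies outside the first quadrant.
banana + tofu with both tight: 0.3429 servings and 4.486 servings → $4.12.
tempeh + tofu with both tight: 0.3429 servings and 4.143 servings → $4.23.
The minimum over all feasible corners is $4.12.

$4.12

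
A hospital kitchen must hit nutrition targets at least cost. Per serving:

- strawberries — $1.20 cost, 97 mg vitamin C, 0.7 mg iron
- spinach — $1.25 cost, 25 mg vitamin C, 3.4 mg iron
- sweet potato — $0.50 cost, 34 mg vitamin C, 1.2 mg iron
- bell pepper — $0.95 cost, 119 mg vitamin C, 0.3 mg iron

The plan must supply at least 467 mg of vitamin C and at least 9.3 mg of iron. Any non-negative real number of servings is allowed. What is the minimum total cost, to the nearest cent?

A basic optimal solution has at most two foods positive. Try each food alone and each pair with both targets met exactly.
strawberries only: max(467/97, 9.3/0.7) = 13.29 servings → $15.94.
spinach only: max(467/25, 9.3/3.4) = 18.68 servings → $23.35.
sweet potato only: max(467/34, 9.3/1.2) = 13.74 servings → $6.87.
bell pepper only: max(467/119, 9.3/0.3) = 31 servings → $29.45.
strawberries + spinach with both tight: 4.34 servings and 1.842 servings → $7.51.
strawberries + sweet potato with both tight: 2.637 servings and 6.212 servings → $6.27.
strawberries + bell pepper with both targets exact would need a negative amount; discard.
spinach + sweet potato: the both-tight solution has a negative serving — not a feasible corner.
spinach + bell pepper with both tight: 2.434 servings and 3.413 servings → $6.29.
sweet potato + bell pepper with both tight: 7.29 servings and 1.842 servings → $5.39.
So the least-cost plan costs $5.39.

$5.39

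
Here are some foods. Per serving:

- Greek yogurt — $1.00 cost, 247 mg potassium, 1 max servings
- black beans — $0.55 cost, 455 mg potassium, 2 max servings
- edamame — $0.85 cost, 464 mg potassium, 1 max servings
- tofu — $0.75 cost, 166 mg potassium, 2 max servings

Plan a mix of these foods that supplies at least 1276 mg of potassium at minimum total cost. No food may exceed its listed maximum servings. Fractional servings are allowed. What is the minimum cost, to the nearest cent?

$1.77

Cost per mg of potassium: black beans $0.0012, edamame $0.0018, Greek yogurt $0.0040, tofu $0.0045.
Take 2 servings of black beans: +910.0 mg potassium for $1.10 (total $1.10, still need 366.0 mg).
Take 0.7888 servings of edamame: +366.0 mg potassium for $0.67 (total $1.77, still need 0.0 mg).
Filling from the cheapest source first is optimal under one linear minimum: $1.77.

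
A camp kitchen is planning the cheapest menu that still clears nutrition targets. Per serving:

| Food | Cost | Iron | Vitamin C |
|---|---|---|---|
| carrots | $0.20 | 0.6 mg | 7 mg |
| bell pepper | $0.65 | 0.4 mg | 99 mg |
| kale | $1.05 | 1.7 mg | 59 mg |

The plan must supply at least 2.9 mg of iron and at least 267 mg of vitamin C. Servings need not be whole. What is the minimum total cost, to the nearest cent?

A basic optimal solution has at most two foods positive. Try each food alone and each pair with both targets met exactly.
carrots only: max(2.9/0.6, 267/7) = 38.14 servings → $7.63.
bell pepper only: max(2.9/0.4, 267/99) = 7.25 servings → $4.71.
kale only: max(2.9/1.7, 267/59) = 4.525 servings → $4.75.
carrots + bell pepper with both tight: 3.186 servings and 2.472 servings → $2.24.
carrots + kale: intersection lies outside the first quadrant.
bell pepper + kale with both tight: 1.954 servings and 1.246 servings → $2.58.
Cheapest feasible corner: $2.24.

$2.24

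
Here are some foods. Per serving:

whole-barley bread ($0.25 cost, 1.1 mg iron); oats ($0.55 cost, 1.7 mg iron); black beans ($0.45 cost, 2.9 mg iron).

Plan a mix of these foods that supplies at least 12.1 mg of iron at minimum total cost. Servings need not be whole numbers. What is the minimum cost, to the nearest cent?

$1.88

Cost per mg of iron: black beans $0.1552, whole-barley bread $0.2273, oats $0.3235.
With no serving limits, use only black beans: 12.1 mg / 2.9 mg = 4.172 servings × $0.45 = $1.88.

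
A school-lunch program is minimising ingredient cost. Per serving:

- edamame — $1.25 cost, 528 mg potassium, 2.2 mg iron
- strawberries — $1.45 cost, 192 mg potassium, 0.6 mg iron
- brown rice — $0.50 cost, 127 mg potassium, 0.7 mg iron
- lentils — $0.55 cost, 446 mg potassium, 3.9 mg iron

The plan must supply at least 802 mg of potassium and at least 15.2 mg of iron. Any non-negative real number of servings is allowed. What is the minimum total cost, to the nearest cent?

$2.14

edamame only: max(802/528, 15.2/2.2) = 6.909 servings → $8.64.
strawberries only: max(802/192, 15.2/0.6) = 25.33 servings → $36.73.
brown rice only: max(802/127, 15.2/0.7) = 21.71 servings → $10.86.
lentils only: max(802/446, 15.2/3.9) = 3.897 servings → $2.14.
edamame + strawberries: intersection lies outside the first quadrant.
edamame + brown rice: the both-tight solution has a negative serving — not a feasible corner.
edamame + lentils: intersection lies outside the first quadrant.
strawberries + brown rice with both targets exact would need a negative amount; discard.
strawberries + lentils with both targets exact would need a negative amount; discard.
brown rice + lentils: intersection lies outside the first quadrant.
The minimum over all feasible corners is $2.14.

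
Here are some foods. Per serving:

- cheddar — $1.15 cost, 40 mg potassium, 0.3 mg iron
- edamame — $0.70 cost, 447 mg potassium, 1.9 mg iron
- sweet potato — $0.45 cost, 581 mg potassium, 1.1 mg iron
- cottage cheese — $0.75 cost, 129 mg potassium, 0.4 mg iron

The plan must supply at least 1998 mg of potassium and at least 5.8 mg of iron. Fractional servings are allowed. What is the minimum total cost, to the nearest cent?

cheddar only: max(1998/40, 5.8/0.3) = 49.95 servings → $57.44.
edamame only: max(1998/447, 5.8/1.9) = 4.47 servings → $3.13.
sweet potato only: max(1998/581, 5.8/1.1) = 5.273 servings → $2.37.
cottage cheese only: max(1998/129, 5.8/0.4) = 15.49 servings → $11.62.
cheddar + edamame: the both-tight solution has a negative serving — not a feasible corner.
cheddar + sweet potato with both tight: 8.995 servings and 2.82 servings → $11.61.
cheddar + cottage cheese with both targets exact would need a negative amount; discard.
edamame + sweet potato with both tight: 1.914 servings and 1.966 servings → $2.22.
edamame + cottage cheese with both targets exact would need a negative amount; discard.
sweet potato + cottage cheese with both tight: 0.5635 servings and 12.95 servings → $9.97.
The minimum over all feasible corners is $2.22.

$2.22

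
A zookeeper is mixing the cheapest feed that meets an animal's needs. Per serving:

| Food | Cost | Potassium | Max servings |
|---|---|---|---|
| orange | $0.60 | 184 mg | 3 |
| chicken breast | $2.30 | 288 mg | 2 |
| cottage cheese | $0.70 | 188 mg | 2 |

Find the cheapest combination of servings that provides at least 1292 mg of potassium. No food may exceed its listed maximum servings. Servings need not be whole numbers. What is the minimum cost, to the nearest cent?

$6.11

Cost per mg of potassium: orange $0.0033, cottage cheese $0.0037, chicken breast $0.0080.
Take 3 servings of orange: +552.0 mg potassium for $1.80 (total $1.80, still need 740.0 mg).
Take 2 servings of cottage cheese: +376.0 mg potassium for $1.40 (total $3.20, still need 364.0 mg).
Take 1.264 servings of chicken breast: +364.0 mg potassium for $2.91 (total $6.11, still need 0.0 mg).
Filling from the cheapest source first is optimal under one linear minimum: $6.11.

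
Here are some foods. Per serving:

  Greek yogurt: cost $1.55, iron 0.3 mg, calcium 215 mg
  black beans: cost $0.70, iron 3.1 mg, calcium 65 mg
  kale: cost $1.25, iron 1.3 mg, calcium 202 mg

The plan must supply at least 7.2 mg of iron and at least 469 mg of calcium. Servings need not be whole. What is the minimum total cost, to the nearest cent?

An LP optimum is at a vertex; with two nutrient constraints at most two foods are used. Check each candidate.
Greek yogurt only: max(7.2/0.3, 469/215) = 24 servings → $37.20.
black beans only: max(7.2/3.1, 469/65) = 7.215 servings → $5.05.
kale only: max(7.2/1.3, 469/202) = 5.538 servings → $6.92.
Greek yogurt + black beans with both tight: 1.524 servings and 2.175 servings → $3.88.
Greek yogurt + kale with both targets exact would need a negative amount; discard.
black beans + kale with both tight: 1.559 servings and 1.82 servings → $3.37.
So the least-cost plan costs $3.37.

$3.37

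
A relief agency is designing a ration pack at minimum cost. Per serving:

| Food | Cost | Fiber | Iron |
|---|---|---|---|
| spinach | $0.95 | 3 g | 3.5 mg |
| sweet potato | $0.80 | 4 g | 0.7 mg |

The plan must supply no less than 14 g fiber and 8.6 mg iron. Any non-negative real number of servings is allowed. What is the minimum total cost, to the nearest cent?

$3.52

A basic optimal solution has at most two foods positive. Try each food alone and each pair with both targets met exactly.
spinach only: max(14/3, 8.6/3.5) = 4.667 servings → $4.43.
sweet potato only: max(14/4, 8.6/0.7) = 12.29 servings → $9.83.
spinach + sweet potato with both tight: 2.067 servings and 1.95 servings → $3.52.
Cheapest feasible corner: $3.52.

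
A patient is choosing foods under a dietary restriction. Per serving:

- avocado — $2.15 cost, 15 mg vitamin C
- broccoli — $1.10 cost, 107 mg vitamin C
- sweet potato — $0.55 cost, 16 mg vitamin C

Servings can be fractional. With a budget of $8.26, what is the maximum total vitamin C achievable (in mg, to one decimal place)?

Vitamin C per dollar: broccoli 97.27, sweet potato 29.09, avocado 6.977.
With no serving limits, spend the whole cost allowance on broccoli: $8.26 / $1.10 × 107 mg = 803.5 mg.

803.5 mg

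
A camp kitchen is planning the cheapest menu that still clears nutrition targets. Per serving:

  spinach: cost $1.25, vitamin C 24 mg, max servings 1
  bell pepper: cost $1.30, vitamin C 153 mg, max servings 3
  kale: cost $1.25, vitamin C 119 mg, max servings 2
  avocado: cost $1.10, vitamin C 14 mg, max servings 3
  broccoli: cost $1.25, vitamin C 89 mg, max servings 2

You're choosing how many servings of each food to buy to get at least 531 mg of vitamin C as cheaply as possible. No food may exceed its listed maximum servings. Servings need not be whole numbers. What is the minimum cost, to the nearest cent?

$4.66

Cost per mg of vitamin C: bell pepper $0.0085, kale $0.0105, broccoli $0.0140, spinach $0.0521, avocado $0.0786.
Take 3 servings of bell pepper: +459.0 mg vitamin C for $3.90 (total $3.90, still need 72.0 mg).
Take 0.605 servings of kale: +72.0 mg vitamin C for $0.76 (total $4.66, still need 0.0 mg).
Filling from the cheapest source first is optimal under one linear minimum: $4.66.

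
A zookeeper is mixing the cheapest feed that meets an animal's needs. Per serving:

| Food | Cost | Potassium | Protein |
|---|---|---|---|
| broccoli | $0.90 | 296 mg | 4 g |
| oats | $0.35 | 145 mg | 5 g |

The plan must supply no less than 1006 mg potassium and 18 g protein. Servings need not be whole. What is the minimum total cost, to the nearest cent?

An LP optimum is at a vertex; with two nutrient constraints at most two foods are used. Check each candidate.
broccoli only: max(1006/296, 18/4) = 4.5 servings → $4.05.
oats only: max(1006/145, 18/5) = 6.938 servings → $2.43.
broccoli + oats with both tight: 2.689 servings and 1.449 servings → $2.93.
The minimum over all feasible corners is $2.43.

$2.43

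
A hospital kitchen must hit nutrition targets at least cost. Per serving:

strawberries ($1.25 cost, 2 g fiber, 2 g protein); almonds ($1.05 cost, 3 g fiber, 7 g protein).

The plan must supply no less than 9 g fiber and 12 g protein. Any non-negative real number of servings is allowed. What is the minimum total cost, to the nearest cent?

$3.15

strawberries only: max(9/2, 12/2) = 6 servings → $7.50.
almonds only: max(9/3, 12/7) = 3 servings → $3.15.
strawberries + almonds with both tight: 3.375 servings and 0.75 servings → $5.01.
So the least-cost plan costs $3.15.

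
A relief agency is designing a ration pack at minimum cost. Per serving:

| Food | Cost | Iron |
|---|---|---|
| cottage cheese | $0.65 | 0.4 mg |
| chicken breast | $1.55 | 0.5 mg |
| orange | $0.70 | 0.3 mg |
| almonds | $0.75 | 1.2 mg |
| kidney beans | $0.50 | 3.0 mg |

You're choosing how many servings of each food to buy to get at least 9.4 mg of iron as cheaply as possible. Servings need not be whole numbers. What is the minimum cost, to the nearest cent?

$1.57

Cost per mg of iron: kidney beans $0.1667, almonds $0.6250, cottage cheese $1.6250, orange $2.3333, chicken breast $3.1000.
With no serving limits, use only kidney beans: 9.4 mg / 3.0 mg = 3.133 servings × $0.50 = $1.57.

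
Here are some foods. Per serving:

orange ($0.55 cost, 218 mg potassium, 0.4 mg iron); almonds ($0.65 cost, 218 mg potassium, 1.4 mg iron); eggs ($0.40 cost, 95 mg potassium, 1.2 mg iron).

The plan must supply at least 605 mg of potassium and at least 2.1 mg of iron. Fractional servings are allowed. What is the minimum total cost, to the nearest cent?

Check every corner: each single food scaled to meet both minima, and each pair solved so both constraints bind.
orange only: max(605/218, 2.1/0.4) = 5.25 servings → $2.89.
almonds only: max(605/218, 2.1/1.4) = 2.775 servings → $1.80.
eggs only: max(605/95, 2.1/1.2) = 6.368 servings → $2.55.
orange + almonds with both tight: 1.785 servings and 0.9899 servings → $1.63.
orange + eggs with both tight: 2.355 servings and 0.9651 servings → $1.68.
almonds + eggs with both targets exact would need a negative amount; discard.
Cheapest feasible corner: $1.63.

$1.63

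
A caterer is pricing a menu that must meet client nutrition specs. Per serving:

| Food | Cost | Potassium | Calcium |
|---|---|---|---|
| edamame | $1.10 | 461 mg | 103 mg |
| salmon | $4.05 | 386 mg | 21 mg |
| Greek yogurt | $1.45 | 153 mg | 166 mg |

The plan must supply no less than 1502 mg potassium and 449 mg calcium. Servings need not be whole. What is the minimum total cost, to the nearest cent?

$4.52

This is a tiny linear program; its minimum lies at a vertex of the feasible set. List the vertices and price them.
edamame only: max(1502/461, 449/103) = 4.359 servings → $4.80.
salmon only: max(1502/386, 449/21) = 21.38 servings → $86.59.
Greek yogurt only: max(1502/153, 449/166) = 9.817 servings → $14.23.
edamame + salmon with both targets exact would need a negative amount; discard.
edamame + Greek yogurt with both tight: 2.973 servings and 0.8604 servings → $4.52.
salmon + Greek yogurt with both tight: 2.968 servings and 2.329 servings → $15.40.
Cheapest feasible corner: $4.52.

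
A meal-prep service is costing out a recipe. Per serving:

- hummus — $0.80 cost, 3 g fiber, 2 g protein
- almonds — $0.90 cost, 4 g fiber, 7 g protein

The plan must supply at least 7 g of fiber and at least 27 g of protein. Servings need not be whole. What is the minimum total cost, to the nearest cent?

$3.47

An LP optimum is at a vertex; with two nutrient constraints at most two foods are used. Check each candidate.
hummus only: max(7/3, 27/2) = 13.5 servings → $10.80.
almonds only: max(7/4, 27/7) = 3.857 servings → $3.47.
hummus + almonds with both targets exact would need a negative amount; discard.
So the least-cost plan costs $3.47.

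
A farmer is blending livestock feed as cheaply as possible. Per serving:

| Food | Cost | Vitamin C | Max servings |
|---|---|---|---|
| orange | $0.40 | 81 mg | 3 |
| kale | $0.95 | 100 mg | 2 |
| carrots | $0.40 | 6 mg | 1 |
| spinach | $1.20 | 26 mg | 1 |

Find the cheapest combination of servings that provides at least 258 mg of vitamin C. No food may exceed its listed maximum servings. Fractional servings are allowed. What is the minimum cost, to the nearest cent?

$1.34

Cost per mg of vitamin C: orange $0.0049, kale $0.0095, spinach $0.0462, carrots $0.0667.
Take 3 servings of orange: +243.0 mg vitamin C for $1.20 (total $1.20, still need 15.0 mg).
Take 0.15 servings of kale: +15.0 mg vitamin C for $0.14 (total $1.34, still need 0.0 mg).
Greedy by cheapest-per-mg is optimal for a single linear constraint, so the minimum cost is $1.34.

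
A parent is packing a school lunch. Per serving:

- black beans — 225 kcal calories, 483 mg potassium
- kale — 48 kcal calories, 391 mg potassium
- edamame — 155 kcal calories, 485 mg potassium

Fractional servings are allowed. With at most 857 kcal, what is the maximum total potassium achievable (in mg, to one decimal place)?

6981.0 mg

Potassium per kcal: kale 8.146, edamame 3.129, black beans 2.147.
With no serving limits, spend the whole calories allowance on kale: 857 kcal / 48 kcal × 391 mg = 6981.0 mg.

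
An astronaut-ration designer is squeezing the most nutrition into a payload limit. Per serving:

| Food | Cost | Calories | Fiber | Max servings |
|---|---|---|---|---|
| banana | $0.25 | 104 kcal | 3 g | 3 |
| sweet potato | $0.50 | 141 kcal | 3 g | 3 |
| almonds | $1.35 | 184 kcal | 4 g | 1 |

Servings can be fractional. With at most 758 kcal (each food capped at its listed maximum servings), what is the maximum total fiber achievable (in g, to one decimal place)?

Fiber per kcal: banana 0.02885, almonds 0.02174, sweet potato 0.02128.
Take 3 servings of banana: uses 312 kcal, +9.0 g fiber (running total 9.0 g).
Take 1 serving of almonds: uses 184 kcal, +4.0 g fiber (running total 13.0 g).
Take 1.858 servings of sweet potato: uses 262 kcal, +5.6 g fiber (running total 18.6 g).
Filling greedily by fiber-per-kcal is optimal for one linear limit, giving 18.6 g.

18.6 g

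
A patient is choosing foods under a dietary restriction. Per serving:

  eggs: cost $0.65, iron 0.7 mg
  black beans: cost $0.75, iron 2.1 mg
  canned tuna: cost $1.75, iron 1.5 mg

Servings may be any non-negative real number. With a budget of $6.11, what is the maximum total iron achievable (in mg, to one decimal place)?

Iron per dollar: black beans 2.8, eggs 1.077, canned tuna 0.8571.
With no serving limits, spend the whole cost allowance on black beans: $6.11 / $0.75 × 2.1 mg = 17.1 mg.

17.1 mg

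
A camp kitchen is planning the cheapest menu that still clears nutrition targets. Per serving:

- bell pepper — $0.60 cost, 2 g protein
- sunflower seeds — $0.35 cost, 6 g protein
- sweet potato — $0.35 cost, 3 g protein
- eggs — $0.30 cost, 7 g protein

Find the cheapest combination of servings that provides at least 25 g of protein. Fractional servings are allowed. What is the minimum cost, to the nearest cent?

Cost per g of protein: eggs $0.0429, sunflower seeds $0.0583, sweet potato $0.1167, bell pepper $0.3000.
With no serving limits, use only eggs: 25 g / 7 g = 3.571 servings × $0.30 = $1.07.

$1.07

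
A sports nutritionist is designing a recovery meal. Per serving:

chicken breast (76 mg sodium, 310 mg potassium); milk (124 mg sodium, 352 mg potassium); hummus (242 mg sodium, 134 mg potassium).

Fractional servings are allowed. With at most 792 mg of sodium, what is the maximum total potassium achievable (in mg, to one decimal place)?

Potassium per mg sodium: chicken breast 4.079, milk 2.839, hummus 0.5537.
With no serving limits, spend the whole sodium allowance on chicken breast: 792 mg / 76 mg × 310 mg = 3230.5 mg.

3230.5 mg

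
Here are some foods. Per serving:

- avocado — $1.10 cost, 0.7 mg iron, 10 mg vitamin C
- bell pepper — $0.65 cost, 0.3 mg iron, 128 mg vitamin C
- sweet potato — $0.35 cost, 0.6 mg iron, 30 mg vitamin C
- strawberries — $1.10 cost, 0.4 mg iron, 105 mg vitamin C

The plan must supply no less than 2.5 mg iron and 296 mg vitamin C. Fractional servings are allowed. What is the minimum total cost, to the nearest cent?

$2.18

Minimising a linear cost over {iron ≥ 2.5, vitamin C ≥ 296, servings ≥ 0} — the optimum is at a vertex, using one or two foods.
avocado only: max(2.5/0.7, 296/10) = 29.6 servings → $32.56.
bell pepper only: max(2.5/0.3, 296/128) = 8.333 servings → $5.42.
sweet potato only: max(2.5/0.6, 296/30) = 9.867 servings → $3.45.
strawberries only: max(2.5/0.4, 296/105) = 6.25 servings → $6.88.
avocado + bell pepper with both tight: 2.67 servings and 2.104 servings → $4.30.
avocado + sweet potato: intersection lies outside the first quadrant.
avocado + strawberries with both tight: 2.073 servings and 2.622 servings → $5.16.
bell pepper + sweet potato with both tight: 1.513 servings and 3.41 servings → $2.18.
bell pepper + strawberries: intersection lies outside the first quadrant.
sweet potato + strawberries with both tight: 2.825 servings and 2.012 servings → $3.20.
The minimum over all feasible corners is $2.18.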